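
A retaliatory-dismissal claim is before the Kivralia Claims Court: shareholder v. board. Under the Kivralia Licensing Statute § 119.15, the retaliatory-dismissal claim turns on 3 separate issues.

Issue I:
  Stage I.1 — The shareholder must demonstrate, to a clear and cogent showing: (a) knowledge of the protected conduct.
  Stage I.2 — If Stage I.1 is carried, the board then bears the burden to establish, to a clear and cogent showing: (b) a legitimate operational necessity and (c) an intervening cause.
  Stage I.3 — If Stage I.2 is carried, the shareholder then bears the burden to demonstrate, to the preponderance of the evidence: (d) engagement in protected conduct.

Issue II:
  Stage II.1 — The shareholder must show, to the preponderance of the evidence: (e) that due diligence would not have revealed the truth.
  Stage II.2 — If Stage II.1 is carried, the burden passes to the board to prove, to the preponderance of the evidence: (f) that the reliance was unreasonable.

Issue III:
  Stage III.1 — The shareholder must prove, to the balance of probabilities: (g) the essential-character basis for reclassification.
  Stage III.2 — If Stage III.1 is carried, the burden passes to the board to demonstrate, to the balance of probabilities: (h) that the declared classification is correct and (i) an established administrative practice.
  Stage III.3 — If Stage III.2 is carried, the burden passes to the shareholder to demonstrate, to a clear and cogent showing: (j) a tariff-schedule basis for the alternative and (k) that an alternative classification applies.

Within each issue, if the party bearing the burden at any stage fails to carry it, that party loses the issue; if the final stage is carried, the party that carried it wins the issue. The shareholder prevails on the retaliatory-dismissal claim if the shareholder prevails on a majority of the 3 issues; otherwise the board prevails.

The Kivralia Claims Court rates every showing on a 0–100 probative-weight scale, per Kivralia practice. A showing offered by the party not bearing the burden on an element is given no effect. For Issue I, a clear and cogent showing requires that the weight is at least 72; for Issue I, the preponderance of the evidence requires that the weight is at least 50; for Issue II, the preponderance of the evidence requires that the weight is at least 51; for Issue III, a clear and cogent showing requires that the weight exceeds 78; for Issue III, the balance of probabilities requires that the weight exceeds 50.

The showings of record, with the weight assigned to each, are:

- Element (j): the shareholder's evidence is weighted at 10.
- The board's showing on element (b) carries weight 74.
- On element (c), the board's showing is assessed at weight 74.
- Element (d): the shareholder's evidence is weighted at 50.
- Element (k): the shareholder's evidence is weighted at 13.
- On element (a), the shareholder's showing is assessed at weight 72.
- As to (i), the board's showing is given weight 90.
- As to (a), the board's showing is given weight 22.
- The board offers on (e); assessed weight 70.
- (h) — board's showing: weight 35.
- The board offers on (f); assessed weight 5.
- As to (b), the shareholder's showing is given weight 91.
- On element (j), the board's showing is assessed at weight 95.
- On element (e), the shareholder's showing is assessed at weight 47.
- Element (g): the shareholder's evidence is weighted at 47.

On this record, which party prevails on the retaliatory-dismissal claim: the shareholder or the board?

board

— Issue I —
Stage I.1 — burden on shareholder; standard: a clear and cogent showing (weight is at least 72).
    (a): 72 (board's 22 disregarded) ≥ 72 [met]
  Stage I.1 is satisfied; the onus moves to the board.
Stage I.2 — burden on board; standard: a clear and cogent showing (weight is at least 72).
    (b): 74 (shareholder's 91 disregarded) ≥ 72 [met]
    (c): 74 ≥ 72 [met]
  The board carries Stage I.2; the shareholder now bears the burden.
Stage I.3 — burden on shareholder; standard: the preponderance of the evidence (weight is at least 50).
    (d): 50 ≥ 50 [met]
  All elements met at the final stage.
Every stage carried; the shareholder prevails on this issue.
— Issue II —
Stage II.1 — burden on shareholder; standard: the preponderance of the evidence (weight is at least 51).
    (e): 47 (board's 70 disregarded) < 51 [not met]
  The shareholder does not carry Stage II.1.
So the board prevails on this issue.
— Issue III —
Stage III.1 — burden on shareholder; standard: the balance of probabilities (weight exceeds 50).
    (g): 47 ≤ 50 [not met]
  Stage III.1 not carried; the shareholder fails its burden.
So the board prevails on this issue.
Per-issue: Issue I → shareholder; Issue II → board; Issue III → board. The shareholder must prevail on a majority of issues; overall, the board prevails.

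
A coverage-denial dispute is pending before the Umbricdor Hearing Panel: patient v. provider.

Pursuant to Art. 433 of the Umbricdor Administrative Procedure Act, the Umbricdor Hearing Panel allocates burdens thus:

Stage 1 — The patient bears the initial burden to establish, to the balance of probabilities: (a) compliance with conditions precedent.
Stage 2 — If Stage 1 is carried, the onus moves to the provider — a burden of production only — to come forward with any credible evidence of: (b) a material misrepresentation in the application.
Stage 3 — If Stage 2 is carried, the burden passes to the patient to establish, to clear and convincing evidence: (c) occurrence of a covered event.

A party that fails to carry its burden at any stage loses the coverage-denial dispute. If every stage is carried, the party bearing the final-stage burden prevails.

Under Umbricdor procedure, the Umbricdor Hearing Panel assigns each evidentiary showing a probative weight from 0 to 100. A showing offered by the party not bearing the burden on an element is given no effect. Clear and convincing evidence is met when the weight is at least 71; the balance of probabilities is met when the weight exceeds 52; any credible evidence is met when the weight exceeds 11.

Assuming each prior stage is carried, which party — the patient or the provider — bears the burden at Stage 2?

Stage 2's rule assigns the burden to the provider (to any credible evidence).

provider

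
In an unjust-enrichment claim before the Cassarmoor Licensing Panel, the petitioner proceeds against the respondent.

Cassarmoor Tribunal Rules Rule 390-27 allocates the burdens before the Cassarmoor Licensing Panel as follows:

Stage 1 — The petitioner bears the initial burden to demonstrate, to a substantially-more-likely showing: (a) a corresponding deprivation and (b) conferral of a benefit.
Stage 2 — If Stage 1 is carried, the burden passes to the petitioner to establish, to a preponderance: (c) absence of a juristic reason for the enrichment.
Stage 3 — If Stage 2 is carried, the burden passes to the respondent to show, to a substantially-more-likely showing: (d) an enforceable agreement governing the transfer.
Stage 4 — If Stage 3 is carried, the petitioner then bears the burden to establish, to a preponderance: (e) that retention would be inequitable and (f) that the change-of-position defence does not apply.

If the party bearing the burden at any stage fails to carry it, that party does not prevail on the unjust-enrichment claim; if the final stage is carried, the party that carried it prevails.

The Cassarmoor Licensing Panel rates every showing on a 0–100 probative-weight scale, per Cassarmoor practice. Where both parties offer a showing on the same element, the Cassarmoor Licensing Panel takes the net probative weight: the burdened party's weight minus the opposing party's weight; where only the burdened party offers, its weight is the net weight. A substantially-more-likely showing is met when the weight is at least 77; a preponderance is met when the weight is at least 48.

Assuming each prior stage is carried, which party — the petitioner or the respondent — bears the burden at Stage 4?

petitioner

Stage 4's rule assigns the burden to the petitioner (to a preponderance).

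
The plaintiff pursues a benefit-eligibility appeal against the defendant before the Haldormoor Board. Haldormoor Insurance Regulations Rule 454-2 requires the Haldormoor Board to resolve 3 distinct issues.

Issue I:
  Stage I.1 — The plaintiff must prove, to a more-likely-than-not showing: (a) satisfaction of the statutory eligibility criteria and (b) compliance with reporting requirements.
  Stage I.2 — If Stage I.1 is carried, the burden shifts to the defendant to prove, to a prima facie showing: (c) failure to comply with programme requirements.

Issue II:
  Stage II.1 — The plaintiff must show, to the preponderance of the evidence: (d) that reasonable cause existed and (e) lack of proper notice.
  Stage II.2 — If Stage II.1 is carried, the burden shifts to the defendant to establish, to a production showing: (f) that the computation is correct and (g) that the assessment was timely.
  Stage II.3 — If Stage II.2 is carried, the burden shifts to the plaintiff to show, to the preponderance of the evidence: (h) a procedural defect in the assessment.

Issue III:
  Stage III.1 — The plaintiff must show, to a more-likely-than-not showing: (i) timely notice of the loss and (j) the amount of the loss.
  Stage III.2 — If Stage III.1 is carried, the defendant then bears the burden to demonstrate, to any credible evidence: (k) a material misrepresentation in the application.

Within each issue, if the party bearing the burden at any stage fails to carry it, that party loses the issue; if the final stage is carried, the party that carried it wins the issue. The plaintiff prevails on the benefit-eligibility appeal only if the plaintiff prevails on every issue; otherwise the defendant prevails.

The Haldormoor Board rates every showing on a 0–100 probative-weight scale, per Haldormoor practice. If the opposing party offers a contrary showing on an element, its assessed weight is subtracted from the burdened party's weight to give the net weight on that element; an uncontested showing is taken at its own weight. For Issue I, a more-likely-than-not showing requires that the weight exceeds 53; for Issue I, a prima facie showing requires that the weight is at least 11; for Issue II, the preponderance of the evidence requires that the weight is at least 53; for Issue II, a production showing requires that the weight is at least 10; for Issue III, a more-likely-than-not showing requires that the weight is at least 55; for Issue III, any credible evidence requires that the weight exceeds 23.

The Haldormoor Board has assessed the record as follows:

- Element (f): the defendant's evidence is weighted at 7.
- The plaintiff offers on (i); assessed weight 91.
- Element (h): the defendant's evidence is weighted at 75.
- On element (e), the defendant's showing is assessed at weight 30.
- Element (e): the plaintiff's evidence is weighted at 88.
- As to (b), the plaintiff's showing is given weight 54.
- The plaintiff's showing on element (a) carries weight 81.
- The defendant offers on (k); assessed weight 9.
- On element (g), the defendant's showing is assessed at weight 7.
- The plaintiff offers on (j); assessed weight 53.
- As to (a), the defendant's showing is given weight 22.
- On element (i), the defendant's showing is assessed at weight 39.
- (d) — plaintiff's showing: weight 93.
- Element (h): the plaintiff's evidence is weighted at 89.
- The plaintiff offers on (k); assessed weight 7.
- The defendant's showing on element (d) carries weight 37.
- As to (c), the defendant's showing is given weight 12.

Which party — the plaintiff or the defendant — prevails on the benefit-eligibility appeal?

defendant

— Issue I —
Stage I.1 (plaintiff, a more-likely-than-not showing, weight exceeds 53): (a) net 81−22=59 > 53 — meets; (b) 54 > 53 — meets.
  All elements met. The burden passes to the defendant.
Stage I.2 (defendant, a prima facie showing, weight is at least 11): (c) 12 ≥ 11 — meets.
  Stage I.2 carried; the final stage is satisfied.
Every stage carried; the defendant prevails on this issue.
— Issue II —
Stage II.1 (plaintiff, the preponderance of the evidence, weight is at least 53): (d) net 93−37=56 ≥ 53 — meets; (e) net 88−30=58 ≥ 53 — meets.
  Stage II.1 carried; the burden shifts to the defendant.
Stage II.2 (defendant, a production showing, weight is at least 10): (f) 7 < 10 — fails; (g) 7 < 10 — fails.
  Not every element is met, so the defendant fails to carry Stage II.2.
So the plaintiff prevails on this issue.
— Issue III —
At Stage III.1 the plaintiff must meet a more-likely-than-not showing (weight is at least 55): on (i) the weight is 91 less the opposing 39 gives net 52, < 55, so (i) does not meet the standard; on (j) the weight is 53, < 55, so (j) does not meet the standard.
  Not every element is met, so the plaintiff fails to carry Stage III.1.
The analysis ends at Stage III.1; the defendant prevails on this issue.
Per-issue: Issue I → defendant; Issue II → plaintiff; Issue III → defendant. The plaintiff must prevail on every issue; overall, the defendant prevails.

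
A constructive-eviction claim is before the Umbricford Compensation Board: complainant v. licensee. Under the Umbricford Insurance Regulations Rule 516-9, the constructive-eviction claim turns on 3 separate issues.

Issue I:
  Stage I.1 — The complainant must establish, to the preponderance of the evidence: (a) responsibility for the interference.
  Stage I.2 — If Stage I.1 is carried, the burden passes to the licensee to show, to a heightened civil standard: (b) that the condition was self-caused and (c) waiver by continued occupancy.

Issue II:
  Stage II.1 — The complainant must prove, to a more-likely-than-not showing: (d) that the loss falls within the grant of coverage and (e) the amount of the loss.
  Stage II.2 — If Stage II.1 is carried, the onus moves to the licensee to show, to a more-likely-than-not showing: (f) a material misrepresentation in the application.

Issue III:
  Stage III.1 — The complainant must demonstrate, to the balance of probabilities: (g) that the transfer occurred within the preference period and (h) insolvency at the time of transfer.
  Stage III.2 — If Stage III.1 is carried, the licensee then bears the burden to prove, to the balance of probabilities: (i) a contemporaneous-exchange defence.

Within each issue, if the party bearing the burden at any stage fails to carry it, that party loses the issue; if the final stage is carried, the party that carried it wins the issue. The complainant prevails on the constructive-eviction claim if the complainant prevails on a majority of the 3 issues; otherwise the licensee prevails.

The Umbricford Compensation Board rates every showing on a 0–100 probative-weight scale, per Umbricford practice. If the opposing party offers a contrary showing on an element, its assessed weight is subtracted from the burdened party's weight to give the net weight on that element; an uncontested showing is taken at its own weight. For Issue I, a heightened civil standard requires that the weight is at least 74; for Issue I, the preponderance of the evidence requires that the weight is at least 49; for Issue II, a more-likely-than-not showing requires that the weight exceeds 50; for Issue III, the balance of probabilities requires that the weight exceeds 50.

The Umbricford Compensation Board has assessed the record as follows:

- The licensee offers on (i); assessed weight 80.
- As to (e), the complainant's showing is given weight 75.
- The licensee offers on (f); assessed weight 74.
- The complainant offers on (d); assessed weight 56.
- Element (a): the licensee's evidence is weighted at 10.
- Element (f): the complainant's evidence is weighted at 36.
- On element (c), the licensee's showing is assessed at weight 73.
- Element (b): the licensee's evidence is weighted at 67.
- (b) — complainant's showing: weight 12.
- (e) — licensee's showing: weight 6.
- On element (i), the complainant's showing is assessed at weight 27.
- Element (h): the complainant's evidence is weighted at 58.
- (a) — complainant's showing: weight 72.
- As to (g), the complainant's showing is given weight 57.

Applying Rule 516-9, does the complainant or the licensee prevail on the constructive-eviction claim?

complainant

— Issue I —
At Stage I.1 the complainant must meet the preponderance of the evidence (weight is at least 49): on (a) the weight is 72 less the opposing 10 gives net 62, ≥ 49, so (a) meets the standard.
  All elements met. The burden passes to the licensee.
At Stage I.2 the licensee must meet a heightened civil standard (weight is at least 74): on (b) the weight is 67 less the opposing 12 gives net 55, < 74, so (b) does not meet the standard; on (c) the weight is 73, < 74, so (c) does not meet the standard.
  Stage I.2 not carried; the licensee fails its burden.
The analysis ends at Stage I.2; the complainant prevails on this issue.
— Issue II —
Stage II.1 — burden on complainant; standard: a more-likely-than-not showing (weight exceeds 50).
    (d): 56 > 50 [met]
    (e): 75 − 6 = 69 > 50 [met]
  The complainant carries Stage II.1; the licensee now bears the burden.
Stage II.2 — burden on licensee; standard: a more-likely-than-not showing (weight exceeds 50).
    (f): 74 − 36 = 38 ≤ 50 [not met]
  Stage II.2 not carried; the licensee fails its burden.
So the complainant prevails on this issue.
— Issue III —
At Stage III.1 the complainant must meet the balance of probabilities (weight exceeds 50): on (g) the weight is 57, which does exceed 50, so (g) meets the standard; on (h) the weight is 58, > 50, so (h) meets the standard.
  The complainant carries Stage III.1; the licensee now bears the burden.
At Stage III.2 the licensee must meet the balance of probabilities (weight exceeds 50): on (i) the weight is 80 less the opposing 27 gives net 53, which does exceed 50, so (i) meets the standard.
  Stage III.2 carried; the final stage is satisfied.
With every stage satisfied, the licensee prevails on this issue.
Per-issue: Issue I → complainant; Issue II → complainant; Issue III → licensee. The complainant must prevail on a majority of issues; overall, the complainant prevails.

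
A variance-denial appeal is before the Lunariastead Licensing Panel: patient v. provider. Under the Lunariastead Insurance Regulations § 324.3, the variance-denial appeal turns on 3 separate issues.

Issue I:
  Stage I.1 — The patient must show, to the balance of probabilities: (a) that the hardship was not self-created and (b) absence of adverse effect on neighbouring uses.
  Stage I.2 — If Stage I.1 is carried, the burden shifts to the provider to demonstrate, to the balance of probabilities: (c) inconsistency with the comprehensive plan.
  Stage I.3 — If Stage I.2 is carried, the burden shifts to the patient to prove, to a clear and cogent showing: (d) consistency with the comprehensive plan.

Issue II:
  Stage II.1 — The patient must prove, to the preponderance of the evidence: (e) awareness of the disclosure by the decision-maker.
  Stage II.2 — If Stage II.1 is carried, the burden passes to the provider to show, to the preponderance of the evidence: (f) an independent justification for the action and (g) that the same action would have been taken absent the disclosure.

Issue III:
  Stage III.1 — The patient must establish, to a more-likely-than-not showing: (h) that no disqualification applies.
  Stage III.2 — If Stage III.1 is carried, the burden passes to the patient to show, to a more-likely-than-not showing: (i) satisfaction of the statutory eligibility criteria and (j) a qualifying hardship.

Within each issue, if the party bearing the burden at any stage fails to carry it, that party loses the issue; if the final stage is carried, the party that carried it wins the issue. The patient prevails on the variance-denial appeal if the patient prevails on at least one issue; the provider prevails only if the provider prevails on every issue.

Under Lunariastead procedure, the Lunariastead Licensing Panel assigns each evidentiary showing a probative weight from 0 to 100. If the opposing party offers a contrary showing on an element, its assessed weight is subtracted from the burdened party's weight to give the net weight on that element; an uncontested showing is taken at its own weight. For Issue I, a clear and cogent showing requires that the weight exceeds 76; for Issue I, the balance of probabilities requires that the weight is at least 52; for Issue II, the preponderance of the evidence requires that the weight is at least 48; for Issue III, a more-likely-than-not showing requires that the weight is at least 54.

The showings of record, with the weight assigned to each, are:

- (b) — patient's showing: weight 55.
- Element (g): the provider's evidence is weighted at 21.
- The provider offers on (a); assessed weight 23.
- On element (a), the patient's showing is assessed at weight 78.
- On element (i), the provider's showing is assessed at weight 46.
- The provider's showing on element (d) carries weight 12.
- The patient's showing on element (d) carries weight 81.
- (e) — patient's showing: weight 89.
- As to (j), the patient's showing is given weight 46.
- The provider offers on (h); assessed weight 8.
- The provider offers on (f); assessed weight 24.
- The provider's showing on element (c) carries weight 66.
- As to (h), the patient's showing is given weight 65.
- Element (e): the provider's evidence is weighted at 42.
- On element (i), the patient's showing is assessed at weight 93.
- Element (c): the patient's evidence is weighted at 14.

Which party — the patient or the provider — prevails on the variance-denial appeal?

provider

— Issue I —
At Stage I.1 the patient must meet the balance of probabilities (weight is at least 52): on (a) the weight is 78 less the opposing 23 gives net 55, which does reach 52, so (a) meets the standard; on (b) the weight is 55, ≥ 52, so (b) meets the standard.
  Stage I.1 is satisfied; the onus moves to the provider.
At Stage I.2 the provider must meet the balance of probabilities (weight is at least 52): on (c) the weight is 66 less the opposing 14 gives net 52, ≥ 52, so (c) meets the standard.
  The provider carries Stage I.2; the patient now bears the burden.
At Stage I.3 the patient must meet a clear and cogent showing (weight exceeds 76): on (d) the weight is 81 less the opposing 12 gives net 69, which does not exceed 76, so (d) does not meet the standard.
  Stage I.3 not carried; the patient fails its burden.
The analysis ends at Stage I.3; the provider prevails on this issue.
— Issue II —
Stage II.1 — burden on patient; standard: the preponderance of the evidence (weight is at least 48).
    (e): 89 − 42 = 47 < 48 [not met]
  Stage II.1 not carried; the patient fails its burden.
The provider prevails on this issue.
— Issue III —
Stage III.1 (patient, a more-likely-than-not showing, weight is at least 54): (h) net 65−8=57 ≥ 54 — meets.
  Stage III.1 carried; the burden remains with the patient.
Stage III.2 (patient, a more-likely-than-not showing, weight is at least 54): (i) net 93−46=47 < 54 — fails; (j) 46 < 54 — fails.
  Not every element is met, so the patient fails to carry Stage III.2.
The analysis ends at Stage III.2; the provider prevails on this issue.
Per-issue: Issue I → provider; Issue II → provider; Issue III → provider. The patient must prevail on at least one issue; overall, the provider prevails.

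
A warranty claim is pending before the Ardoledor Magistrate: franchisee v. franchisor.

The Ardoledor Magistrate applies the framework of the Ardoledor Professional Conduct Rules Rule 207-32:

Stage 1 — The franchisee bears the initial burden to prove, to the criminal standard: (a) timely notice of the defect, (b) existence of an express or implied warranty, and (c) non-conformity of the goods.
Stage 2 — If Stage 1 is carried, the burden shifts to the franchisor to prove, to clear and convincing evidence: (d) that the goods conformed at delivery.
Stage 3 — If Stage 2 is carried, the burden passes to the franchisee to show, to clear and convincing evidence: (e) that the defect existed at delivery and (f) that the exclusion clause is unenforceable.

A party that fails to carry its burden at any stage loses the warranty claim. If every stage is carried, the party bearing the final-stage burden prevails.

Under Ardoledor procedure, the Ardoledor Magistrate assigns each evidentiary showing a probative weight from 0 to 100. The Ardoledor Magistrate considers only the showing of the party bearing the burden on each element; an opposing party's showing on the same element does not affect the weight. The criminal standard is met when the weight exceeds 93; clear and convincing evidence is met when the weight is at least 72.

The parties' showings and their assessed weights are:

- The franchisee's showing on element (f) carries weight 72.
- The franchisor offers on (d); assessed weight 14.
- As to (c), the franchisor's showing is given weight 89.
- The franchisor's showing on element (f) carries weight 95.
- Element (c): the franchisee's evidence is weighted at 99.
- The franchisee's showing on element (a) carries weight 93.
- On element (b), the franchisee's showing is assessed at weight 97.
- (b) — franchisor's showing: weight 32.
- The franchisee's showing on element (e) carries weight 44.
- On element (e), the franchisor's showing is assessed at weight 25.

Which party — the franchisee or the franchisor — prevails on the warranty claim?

franchisor

Stage 1 (franchisee, the criminal standard, weight exceeds 93): (a) 93 ≤ 93 — fails; (b) 97 (franchisor's 32 disregarded) > 93 — meets; (c) 99 (franchisor's 89 disregarded) > 93 — meets.
  Stage 1 not carried; the franchisee fails its burden.
So the franchisor prevails.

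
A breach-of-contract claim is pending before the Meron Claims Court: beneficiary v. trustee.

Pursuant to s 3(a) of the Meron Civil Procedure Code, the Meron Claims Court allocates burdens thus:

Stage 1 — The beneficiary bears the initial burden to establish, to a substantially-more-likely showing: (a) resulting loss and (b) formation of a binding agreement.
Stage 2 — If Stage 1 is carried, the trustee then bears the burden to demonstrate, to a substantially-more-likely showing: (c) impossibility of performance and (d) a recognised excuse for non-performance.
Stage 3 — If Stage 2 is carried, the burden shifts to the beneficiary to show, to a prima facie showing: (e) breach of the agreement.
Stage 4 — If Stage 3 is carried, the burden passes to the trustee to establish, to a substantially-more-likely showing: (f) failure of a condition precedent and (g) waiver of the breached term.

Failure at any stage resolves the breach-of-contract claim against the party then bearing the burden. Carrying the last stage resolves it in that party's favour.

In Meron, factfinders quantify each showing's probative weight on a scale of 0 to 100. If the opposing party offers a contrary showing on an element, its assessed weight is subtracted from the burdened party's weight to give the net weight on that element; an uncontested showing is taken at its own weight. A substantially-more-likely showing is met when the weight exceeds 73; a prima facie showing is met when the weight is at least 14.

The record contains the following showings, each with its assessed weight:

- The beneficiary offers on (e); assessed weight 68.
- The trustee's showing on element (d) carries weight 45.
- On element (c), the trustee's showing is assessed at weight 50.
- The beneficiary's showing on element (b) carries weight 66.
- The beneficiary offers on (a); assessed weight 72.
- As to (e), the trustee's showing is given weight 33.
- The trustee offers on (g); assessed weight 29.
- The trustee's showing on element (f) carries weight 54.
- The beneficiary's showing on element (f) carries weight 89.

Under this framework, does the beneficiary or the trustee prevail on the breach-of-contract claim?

trustee

Stage 1 — burden on beneficiary; standard: a substantially-more-likely showing (weight exceeds 73).
    (a): 72 ≤ 73 [not met]
    (b): 66 ≤ 73 [not met]
  Not every element is met, so the beneficiary fails to carry Stage 1.
The analysis ends at Stage 1; the trustee prevails.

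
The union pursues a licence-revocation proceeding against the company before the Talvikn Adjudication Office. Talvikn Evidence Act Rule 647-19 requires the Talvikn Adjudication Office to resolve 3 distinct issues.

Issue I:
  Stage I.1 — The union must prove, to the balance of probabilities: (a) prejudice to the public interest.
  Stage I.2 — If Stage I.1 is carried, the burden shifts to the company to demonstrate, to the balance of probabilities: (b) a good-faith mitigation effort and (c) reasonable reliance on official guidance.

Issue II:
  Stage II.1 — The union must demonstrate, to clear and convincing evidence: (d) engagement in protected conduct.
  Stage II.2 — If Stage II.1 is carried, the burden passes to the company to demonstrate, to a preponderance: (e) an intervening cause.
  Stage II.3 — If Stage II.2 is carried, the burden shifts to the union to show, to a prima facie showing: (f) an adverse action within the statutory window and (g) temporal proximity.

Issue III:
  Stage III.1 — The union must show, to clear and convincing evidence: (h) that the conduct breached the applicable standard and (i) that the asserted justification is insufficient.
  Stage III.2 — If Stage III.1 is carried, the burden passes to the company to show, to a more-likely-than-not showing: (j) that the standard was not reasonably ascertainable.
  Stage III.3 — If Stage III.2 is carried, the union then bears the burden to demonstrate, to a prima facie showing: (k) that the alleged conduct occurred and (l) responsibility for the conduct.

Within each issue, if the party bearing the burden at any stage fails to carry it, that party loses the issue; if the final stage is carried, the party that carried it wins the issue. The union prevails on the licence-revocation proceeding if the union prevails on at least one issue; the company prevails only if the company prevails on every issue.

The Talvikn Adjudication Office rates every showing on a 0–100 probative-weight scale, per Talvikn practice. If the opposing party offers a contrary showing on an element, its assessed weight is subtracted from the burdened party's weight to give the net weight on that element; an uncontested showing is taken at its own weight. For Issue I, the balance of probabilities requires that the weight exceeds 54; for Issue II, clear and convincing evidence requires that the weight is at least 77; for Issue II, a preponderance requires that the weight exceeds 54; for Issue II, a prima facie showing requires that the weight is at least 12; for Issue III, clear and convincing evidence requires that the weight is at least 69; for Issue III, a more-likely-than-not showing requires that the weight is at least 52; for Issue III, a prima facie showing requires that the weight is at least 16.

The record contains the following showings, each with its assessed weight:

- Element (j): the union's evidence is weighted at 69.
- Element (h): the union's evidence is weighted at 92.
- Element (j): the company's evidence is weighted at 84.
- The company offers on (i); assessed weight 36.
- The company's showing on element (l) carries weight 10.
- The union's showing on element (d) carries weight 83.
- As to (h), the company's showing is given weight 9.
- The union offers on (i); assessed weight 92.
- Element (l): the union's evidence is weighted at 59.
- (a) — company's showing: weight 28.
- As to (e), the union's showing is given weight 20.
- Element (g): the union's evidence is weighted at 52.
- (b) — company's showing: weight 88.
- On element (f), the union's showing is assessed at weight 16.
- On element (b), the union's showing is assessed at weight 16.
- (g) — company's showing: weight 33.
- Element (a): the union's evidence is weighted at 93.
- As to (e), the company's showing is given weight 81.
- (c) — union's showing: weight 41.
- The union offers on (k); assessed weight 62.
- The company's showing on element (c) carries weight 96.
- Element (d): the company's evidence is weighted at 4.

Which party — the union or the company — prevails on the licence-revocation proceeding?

— Issue I —
Stage I.1 (union, the balance of probabilities, weight exceeds 54): (a) net 93−28=65 > 54 — meets.
  Stage I.1 carried; the burden shifts to the company.
Stage I.2 (company, the balance of probabilities, weight exceeds 54): (b) net 88−16=72 > 54 — meets; (c) net 96−41=55 > 54 — meets.
  All elements met at the final stage.
All stages carried — the company prevails on this issue.
— Issue II —
Stage II.1 (union, clear and convincing evidence, weight is at least 77): (d) net 83−4=79 ≥ 77 — meets.
  The union carries Stage II.1; the company now bears the burden.
Stage II.2 (company, a preponderance, weight exceeds 54): (e) net 81−20=61 > 54 — meets.
  All elements met. The burden passes to the union.
Stage II.3 (union, a prima facie showing, weight is at least 12): (f) 16 ≥ 12 — meets; (g) net 52−33=19 ≥ 12 — meets.
  Stage II.3 carried; the final stage is satisfied.
Every stage carried; the union prevails on this issue.
— Issue III —
Stage III.1 — burden on union; standard: clear and convincing evidence (weight is at least 69).
    (h): 92 − 9 = 83 ≥ 69 [met]
    (i): 92 − 36 = 56 < 69 [not met]
  Stage III.1 not carried; the union fails its burden.
The company prevails on this issue.
Per-issue: Issue I → company; Issue II → union; Issue III → company. The union must prevail on at least one issue; overall, the union prevails.

union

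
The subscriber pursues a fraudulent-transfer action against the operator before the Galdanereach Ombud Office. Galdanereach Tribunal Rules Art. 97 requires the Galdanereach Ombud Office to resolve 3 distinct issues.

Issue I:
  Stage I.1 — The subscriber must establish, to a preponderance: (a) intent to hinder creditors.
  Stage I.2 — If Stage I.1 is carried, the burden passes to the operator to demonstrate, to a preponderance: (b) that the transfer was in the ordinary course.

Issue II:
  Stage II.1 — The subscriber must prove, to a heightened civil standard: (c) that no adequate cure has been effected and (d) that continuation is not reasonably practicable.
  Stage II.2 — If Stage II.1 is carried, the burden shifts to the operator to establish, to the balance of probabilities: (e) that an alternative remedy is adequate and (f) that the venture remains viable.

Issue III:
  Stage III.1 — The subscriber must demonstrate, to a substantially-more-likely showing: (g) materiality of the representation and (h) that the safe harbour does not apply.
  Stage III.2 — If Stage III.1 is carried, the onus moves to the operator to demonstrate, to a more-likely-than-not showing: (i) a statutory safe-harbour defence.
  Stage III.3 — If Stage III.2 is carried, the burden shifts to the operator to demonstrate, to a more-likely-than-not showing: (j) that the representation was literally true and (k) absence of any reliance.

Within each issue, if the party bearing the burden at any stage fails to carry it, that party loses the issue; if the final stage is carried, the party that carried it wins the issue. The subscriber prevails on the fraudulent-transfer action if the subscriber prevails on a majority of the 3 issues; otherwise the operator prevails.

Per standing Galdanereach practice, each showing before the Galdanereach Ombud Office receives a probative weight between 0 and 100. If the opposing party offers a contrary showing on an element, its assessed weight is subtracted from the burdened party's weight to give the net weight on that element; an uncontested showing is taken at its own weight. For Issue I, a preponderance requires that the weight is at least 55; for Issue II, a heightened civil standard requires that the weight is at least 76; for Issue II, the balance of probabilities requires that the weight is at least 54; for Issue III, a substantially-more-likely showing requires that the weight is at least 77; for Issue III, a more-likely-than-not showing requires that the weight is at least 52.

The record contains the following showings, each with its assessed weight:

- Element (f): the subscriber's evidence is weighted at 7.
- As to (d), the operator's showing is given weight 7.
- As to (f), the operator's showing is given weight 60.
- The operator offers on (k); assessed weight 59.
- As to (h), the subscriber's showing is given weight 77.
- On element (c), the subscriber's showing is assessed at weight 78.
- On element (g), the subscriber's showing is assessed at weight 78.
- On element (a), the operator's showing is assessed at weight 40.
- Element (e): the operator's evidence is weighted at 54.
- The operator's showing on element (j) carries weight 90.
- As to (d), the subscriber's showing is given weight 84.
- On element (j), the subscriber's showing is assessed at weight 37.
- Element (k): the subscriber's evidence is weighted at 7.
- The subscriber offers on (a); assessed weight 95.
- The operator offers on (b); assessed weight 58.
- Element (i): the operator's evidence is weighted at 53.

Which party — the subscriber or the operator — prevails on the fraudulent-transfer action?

operator

— Issue I —
Stage I.1 — burden on subscriber; standard: a preponderance (weight is at least 55).
    (a): 95 − 40 = 55 ≥ 55 [met]
  The subscriber carries Stage I.1; the operator now bears the burden.
Stage I.2 — burden on operator; standard: a preponderance (weight is at least 55).
    (b): 58 ≥ 55 [met]
  The operator carries the last stage.
All stages carried — the operator prevails on this issue.
— Issue II —
At Stage II.1 the subscriber must meet a heightened civil standard (weight is at least 76): on (c) the weight is 78, ≥ 76, so (c) meets the standard; on (d) the weight is 84 less the opposing 7 gives net 77, ≥ 76, so (d) meets the standard.
  All elements met. The burden passes to the operator.
At Stage II.2 the operator must meet the balance of probabilities (weight is at least 54): on (e) the weight is 54, which does reach 54, so (e) meets the standard; on (f) the weight is 60 less the opposing 7 gives net 53, which does not reach 54, so (f) does not meet the standard.
  The operator does not carry Stage II.2.
The subscriber prevails on this issue.
— Issue III —
Stage III.1 — burden on subscriber; standard: a substantially-more-likely showing (weight is at least 77).
    (g): 78 ≥ 77 [met]
    (h): 77 ≥ 77 [met]
  The subscriber carries Stage III.1; the operator now bears the burden.
Stage III.2 — burden on operator; standard: a more-likely-than-not showing (weight is at least 52).
    (i): 53 ≥ 52 [met]
  Stage III.2 carried; the burden remains with the operator.
Stage III.3 — burden on operator; standard: a more-likely-than-not showing (weight is at least 52).
    (j): 90 − 37 = 53 ≥ 52 [met]
    (k): 59 − 7 = 52 ≥ 52 [met]
  All elements met at the final stage.
With every stage satisfied, the operator prevails on this issue.
Per-issue: Issue I → operator; Issue II → subscriber; Issue III → operator. The subscriber must prevail on a majority of issues; overall, the operator prevails.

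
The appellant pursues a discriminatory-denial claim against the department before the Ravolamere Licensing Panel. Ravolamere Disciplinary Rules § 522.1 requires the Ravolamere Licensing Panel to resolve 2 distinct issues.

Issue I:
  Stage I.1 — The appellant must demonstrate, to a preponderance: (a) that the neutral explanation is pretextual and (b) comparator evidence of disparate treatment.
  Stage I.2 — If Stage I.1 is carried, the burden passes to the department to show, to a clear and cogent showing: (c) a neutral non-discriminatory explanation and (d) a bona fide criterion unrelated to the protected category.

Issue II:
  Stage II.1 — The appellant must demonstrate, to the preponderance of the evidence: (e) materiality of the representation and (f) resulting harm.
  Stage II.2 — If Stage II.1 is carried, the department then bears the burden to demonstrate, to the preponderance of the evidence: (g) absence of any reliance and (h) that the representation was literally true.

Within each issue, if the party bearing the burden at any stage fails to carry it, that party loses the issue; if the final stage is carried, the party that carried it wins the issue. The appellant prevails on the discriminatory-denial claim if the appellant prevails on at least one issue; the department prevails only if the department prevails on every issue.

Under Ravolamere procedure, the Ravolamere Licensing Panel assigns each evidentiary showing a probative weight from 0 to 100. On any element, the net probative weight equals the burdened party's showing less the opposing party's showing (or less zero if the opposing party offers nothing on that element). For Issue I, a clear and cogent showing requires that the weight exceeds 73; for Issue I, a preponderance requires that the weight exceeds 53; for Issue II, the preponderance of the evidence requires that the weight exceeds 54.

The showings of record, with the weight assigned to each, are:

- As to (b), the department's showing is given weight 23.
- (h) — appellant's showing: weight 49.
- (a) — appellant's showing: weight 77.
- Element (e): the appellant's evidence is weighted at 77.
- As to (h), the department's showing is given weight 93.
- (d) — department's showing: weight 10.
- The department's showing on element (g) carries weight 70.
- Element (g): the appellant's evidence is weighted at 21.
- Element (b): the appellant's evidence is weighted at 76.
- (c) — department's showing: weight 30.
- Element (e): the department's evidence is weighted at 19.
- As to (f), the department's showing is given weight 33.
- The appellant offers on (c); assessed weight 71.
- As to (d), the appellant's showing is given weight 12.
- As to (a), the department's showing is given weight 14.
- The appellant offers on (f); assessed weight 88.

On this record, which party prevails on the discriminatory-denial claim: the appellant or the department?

appellant

— Issue I —
At Stage I.1 the appellant must meet a preponderance (weight exceeds 53): on (a) the weight is 77 less the opposing 14 gives net 63, > 53, so (a) meets the standard; on (b) the weight is 76 less the opposing 23 gives net 53, which does not exceed 53, so (b) does not meet the standard.
  Stage I.1 not carried; the appellant fails its burden.
The department prevails on this issue.
— Issue II —
Stage II.1 (appellant, the preponderance of the evidence, weight exceeds 54): (e) net 77−19=58 > 54 — meets; (f) net 88−33=55 > 54 — meets.
  Stage II.1 carried; the burden shifts to the department.
Stage II.2 (department, the preponderance of the evidence, weight exceeds 54): (g) net 70−21=49 ≤ 54 — fails; (h) net 93−49=44 ≤ 54 — fails.
  Stage II.2 not carried; the department fails its burden.
The appellant prevails on this issue.
Per-issue: Issue I → department; Issue II → appellant. The appellant must prevail on at least one issue; overall, the appellant prevails.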